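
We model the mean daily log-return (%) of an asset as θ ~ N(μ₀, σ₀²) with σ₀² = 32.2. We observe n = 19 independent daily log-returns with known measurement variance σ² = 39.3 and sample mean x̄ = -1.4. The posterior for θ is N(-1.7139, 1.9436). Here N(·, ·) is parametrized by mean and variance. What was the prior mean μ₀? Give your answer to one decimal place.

The posterior mean is a precision-weighted average: μ_n = (τ₀μ₀ + τ_data·x̄)/(τ₀+τ_data), with τ₀=1/σ₀² and τ_data=n/σ².
Here τ₀ = 1/32.2 = 0.031056 and τ_data = 19/39.3 = 0.483461, so τ_n = 0.514517.
Rearranging for μ₀: μ₀ = (μ_n·τ_n − τ_data·x̄)/τ₀ = (-1.7139·0.514517 − 0.483461·-1.4) / 0.031056 = -0.204985/0.031056 ≈ -6.6.

μ₀ = -6.6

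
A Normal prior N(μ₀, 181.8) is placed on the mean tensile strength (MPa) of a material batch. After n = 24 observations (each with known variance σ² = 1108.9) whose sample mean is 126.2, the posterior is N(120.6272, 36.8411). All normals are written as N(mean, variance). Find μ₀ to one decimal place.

The posterior mean is a precision-weighted average: μ_n = (τ₀μ₀ + τ_data·x̄)/(τ₀+τ_data), with τ₀=1/σ₀² and τ_data=n/σ².
Here τ₀ = 1/181.8 = 0.005501 and τ_data = 24/1108.9 = 0.021643, so τ_n = 0.027144.
Rearranging for μ₀: μ₀ = (μ_n·τ_n − τ_data·x̄)/τ₀ = (120.6272·0.027144 − 0.021643·126.2) / 0.005501 = 0.542958/0.005501 ≈ 98.7.

μ₀ = 98.7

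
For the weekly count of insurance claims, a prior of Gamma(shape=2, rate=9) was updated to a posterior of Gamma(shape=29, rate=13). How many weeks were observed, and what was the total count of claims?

n = 4 weeks with total 27 claims

A Gamma(α, β) prior (rate parametrization) on a Poisson rate with n observations summing to S gives posterior Gamma(α+S, β+n).
Matching: Σxᵢ = 29 − 2 = 27 and n = 13 − 9 = 4.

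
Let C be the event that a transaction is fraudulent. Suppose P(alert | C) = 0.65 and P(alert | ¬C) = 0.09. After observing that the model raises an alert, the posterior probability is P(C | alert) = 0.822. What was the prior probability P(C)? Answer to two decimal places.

Bayes' rule in odds form gives O(C|E) = O(C)·[P(E|C)/P(E|¬C)], hence O(C) = O(C|E)/LR.
Posterior odds = 0.822/(1−0.822) = 4.6180. LR = 0.65/0.09 = 7.2222.
Prior odds = 4.6180/7.2222 = 0.6394, so P(C) = 0.6394/(1+0.6394) ≈ 0.39.

P(C) = 0.39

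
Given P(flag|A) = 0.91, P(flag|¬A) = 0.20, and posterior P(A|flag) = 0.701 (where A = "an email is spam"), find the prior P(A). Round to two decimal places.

In odds form, posterior odds = prior odds × likelihood ratio, so prior odds = posterior odds ÷ LR.
Posterior odds = 0.701/(1−0.701) = 2.3445. LR = 0.91/0.20 = 4.5500.
Prior odds = 2.3445/4.5500 = 0.5153, so P(A) = 0.5153/(1+0.5153) ≈ 0.34.

P(A) = 0.34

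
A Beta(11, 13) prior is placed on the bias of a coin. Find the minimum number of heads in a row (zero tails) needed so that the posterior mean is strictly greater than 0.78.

After k heads and 0 tails the posterior is Beta(11+k, 13), with mean (11+k)/(11+13+k).
Set (11+k)/(24+k) > 0.78 and solve: k > (0.78·24 − 11)/(1 − 0.78) = 35.091.
The smallest integer exceeding 35.091 is 36, and checking k=36: (47)/(60) = 0.7833 > 0.78.

k = 36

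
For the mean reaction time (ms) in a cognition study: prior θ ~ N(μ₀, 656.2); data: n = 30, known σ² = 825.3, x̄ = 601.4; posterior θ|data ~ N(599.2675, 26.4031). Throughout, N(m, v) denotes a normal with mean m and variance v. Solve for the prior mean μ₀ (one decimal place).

μ₀ = 548.4

With known observation variance, the Normal–Normal posterior has precision τ_n = τ₀ + n/σ² and mean μ_n = (τ₀μ₀ + (n/σ²)x̄)/τ_n.
Here τ₀ = 1/656.2 = 0.001524 and τ_data = 30/825.3 = 0.036350, so τ_n = 0.037874.
Rearranging for μ₀: μ₀ = (μ_n·τ_n − τ_data·x̄)/τ₀ = (599.2675·0.037874 − 0.036350·601.4) / 0.001524 = 0.835767/0.001524 ≈ 548.4.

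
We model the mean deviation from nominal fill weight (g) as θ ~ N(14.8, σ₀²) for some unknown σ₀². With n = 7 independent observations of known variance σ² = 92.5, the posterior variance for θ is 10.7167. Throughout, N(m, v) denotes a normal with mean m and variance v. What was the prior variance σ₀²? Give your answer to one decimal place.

For the Normal–Normal model with known σ², precisions add: τ_n = τ₀ + n/σ².
So 1/σ₀² = 1/10.7167 − 7/92.5 = 0.093312 − 0.075676 = 0.017636.
Hence σ₀² = 1/0.017636 ≈ 56.7.

σ₀² = 56.7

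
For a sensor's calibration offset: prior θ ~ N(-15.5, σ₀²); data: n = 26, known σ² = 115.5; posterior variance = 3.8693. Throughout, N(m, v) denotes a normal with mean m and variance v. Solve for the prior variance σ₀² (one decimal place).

For the Normal–Normal model with known σ², precisions add: τ_n = τ₀ + n/σ².
So 1/σ₀² = 1/3.8693 − 26/115.5 = 0.258445 − 0.225108 = 0.033337.
Hence σ₀² = 1/0.033337 ≈ 30.0.

σ₀² = 30.0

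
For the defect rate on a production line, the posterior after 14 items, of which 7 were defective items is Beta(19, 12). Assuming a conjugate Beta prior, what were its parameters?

Beta(12, 5)

A Beta(α, β) prior with s successes and f failures in binomial data gives a Beta(α+s, β+f) posterior.
Subtract the data counts: 19−7=12, 12−7=5.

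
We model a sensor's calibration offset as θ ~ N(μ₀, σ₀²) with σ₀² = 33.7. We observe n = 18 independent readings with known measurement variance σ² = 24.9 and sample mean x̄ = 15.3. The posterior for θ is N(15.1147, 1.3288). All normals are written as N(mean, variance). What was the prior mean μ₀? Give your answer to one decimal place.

μ₀ = 10.6

The posterior mean is a precision-weighted average: μ_n = (τ₀μ₀ + τ_data·x̄)/(τ₀+τ_data), with τ₀=1/σ₀² and τ_data=n/σ².
Here τ₀ = 1/33.7 = 0.029674 and τ_data = 18/24.9 = 0.722892, so τ_n = 0.752566.
Rearranging for μ₀: μ₀ = (μ_n·τ_n − τ_data·x̄)/τ₀ = (15.1147·0.752566 − 0.722892·15.3) / 0.029674 = 0.314562/0.029674 ≈ 10.6.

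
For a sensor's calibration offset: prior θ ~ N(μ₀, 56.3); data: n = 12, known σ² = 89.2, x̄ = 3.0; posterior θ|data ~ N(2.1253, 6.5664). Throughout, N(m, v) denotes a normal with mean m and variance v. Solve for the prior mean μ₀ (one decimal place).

The posterior mean is a precision-weighted average: μ_n = (τ₀μ₀ + τ_data·x̄)/(τ₀+τ_data), with τ₀=1/σ₀² and τ_data=n/σ².
Here τ₀ = 1/56.3 = 0.017762 and τ_data = 12/89.2 = 0.134529, so τ_n = 0.152291.
Rearranging for μ₀: μ₀ = (μ_n·τ_n − τ_data·x̄)/τ₀ = (2.1253·0.152291 − 0.134529·3.0) / 0.017762 = -0.079923/0.017762 ≈ -4.5.

μ₀ = -4.5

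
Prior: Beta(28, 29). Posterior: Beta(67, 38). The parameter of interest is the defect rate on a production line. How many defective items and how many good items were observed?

A Beta(a, b) prior with s successes and f failures in binomial data gives a Beta(a+s, b+f) posterior.
Match parameters: s=67−28=39, f=38−29=9.

39 defective items and 9 good items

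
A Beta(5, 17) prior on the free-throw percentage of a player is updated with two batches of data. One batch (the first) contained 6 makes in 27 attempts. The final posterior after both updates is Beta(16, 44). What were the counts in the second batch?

Because Beta–binomial updating is additive in the counts, the combined data contributed (α_post−α_prior, β_post−β_prior) successes and failures.
Total across both batches: 16−5=11 makes, 44−17=27 misses.
Subtract the first batch: 11−6=5 makes and 27−21=6 misses.

5 makes and 6 misses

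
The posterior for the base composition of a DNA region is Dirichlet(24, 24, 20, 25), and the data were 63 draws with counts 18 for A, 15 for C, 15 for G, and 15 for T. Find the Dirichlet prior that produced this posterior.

Dirichlet(6, 9, 5, 10)

For a Dirichlet(α) prior with multinomial counts c, the posterior is Dirichlet(α + c) componentwise.
Subtract each count from the matching posterior parameter: 24−18=6, 24−15=9, 20−15=5, 25−15=10.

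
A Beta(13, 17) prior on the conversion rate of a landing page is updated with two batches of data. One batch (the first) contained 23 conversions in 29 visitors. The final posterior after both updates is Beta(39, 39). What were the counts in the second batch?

3 conversions and 16 bounces

Sequential conjugate updates are equivalent to a single update on the pooled data, so total successes = posterior α − prior α and total failures = posterior β − prior β.
Total across both batches: 39−13=26 conversions, 39−17=22 bounces.
Subtract the first batch: 26−23=3 conversions and 22−6=16 bounces.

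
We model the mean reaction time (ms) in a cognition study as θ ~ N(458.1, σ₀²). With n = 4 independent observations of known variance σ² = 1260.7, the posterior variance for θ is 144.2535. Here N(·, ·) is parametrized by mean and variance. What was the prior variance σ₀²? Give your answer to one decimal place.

σ₀² = 266.0

For the Normal–Normal model with known σ², precisions add: τ_n = τ₀ + n/σ².
So 1/σ₀² = 1/144.2535 − 4/1260.7 = 0.006932 − 0.003173 = 0.003759.
Hence σ₀² = 1/0.003759 ≈ 266.0.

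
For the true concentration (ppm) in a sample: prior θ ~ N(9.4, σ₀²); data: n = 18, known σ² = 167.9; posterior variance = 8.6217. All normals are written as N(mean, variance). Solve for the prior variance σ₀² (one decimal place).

Posterior precision equals prior precision plus data precision: 1/σ_n² = 1/σ₀² + n/σ².
So 1/σ₀² = 1/8.6217 − 18/167.9 = 0.115986 − 0.107207 = 0.008779.
Hence σ₀² = 1/0.008779 ≈ 113.9.

σ₀² = 113.9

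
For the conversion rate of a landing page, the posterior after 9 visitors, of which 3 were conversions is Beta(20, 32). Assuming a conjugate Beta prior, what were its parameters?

Beta is conjugate to the binomial likelihood: posterior = Beta(α+s, β+f).
Subtract the data counts: 20−3=17, 32−6=26.

Beta(17, 26)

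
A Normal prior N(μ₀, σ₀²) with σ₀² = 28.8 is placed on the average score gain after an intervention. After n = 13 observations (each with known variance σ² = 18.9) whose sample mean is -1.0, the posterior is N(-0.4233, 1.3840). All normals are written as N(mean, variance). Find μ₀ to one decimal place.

μ₀ = 11.0

The posterior mean is a precision-weighted average: μ_n = (τ₀μ₀ + τ_data·x̄)/(τ₀+τ_data), with τ₀=1/σ₀² and τ_data=n/σ².
Here τ₀ = 1/28.8 = 0.034722 and τ_data = 13/18.9 = 0.687831, so τ_n = 0.722553.
Rearranging for μ₀: μ₀ = (μ_n·τ_n − τ_data·x̄)/τ₀ = (-0.4233·0.722553 − 0.687831·-1.0) / 0.034722 = 0.381974/0.034722 ≈ 11.0.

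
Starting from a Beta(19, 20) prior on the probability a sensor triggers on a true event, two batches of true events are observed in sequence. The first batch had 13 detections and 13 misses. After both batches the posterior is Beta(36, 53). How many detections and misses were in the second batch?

4 detections and 20 misses

Because Beta–binomial updating is additive in the counts, the combined data contributed (α_post−α_prior, β_post−β_prior) successes and failures.
Total across both batches: 36−19=17 detections, 53−20=33 misses.
Subtract the first batch: 17−13=4 detections and 33−13=20 misses.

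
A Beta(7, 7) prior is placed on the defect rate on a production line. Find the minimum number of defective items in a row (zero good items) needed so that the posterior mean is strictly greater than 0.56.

k = 2

After k defective items and 0 good items the posterior is Beta(7+k, 7), with mean (7+k)/(7+7+k).
Set (7+k)/(14+k) > 0.56 and solve: k > (0.56·14 − 7)/(1 − 0.56) = 1.909.
The smallest integer exceeding 1.909 is 2, and checking k=2: (9)/(16) = 0.5625 > 0.56.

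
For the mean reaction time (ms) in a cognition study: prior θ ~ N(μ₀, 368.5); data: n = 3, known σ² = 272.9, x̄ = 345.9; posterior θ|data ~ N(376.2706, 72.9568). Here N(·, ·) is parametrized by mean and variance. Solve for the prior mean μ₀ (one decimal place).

The posterior mean is a precision-weighted average: μ_n = (τ₀μ₀ + τ_data·x̄)/(τ₀+τ_data), with τ₀=1/σ₀² and τ_data=n/σ².
Here τ₀ = 1/368.5 = 0.002714 and τ_data = 3/272.9 = 0.010993, so τ_n = 0.013707.
Rearranging for μ₀: μ₀ = (μ_n·τ_n − τ_data·x̄)/τ₀ = (376.2706·0.013707 − 0.010993·345.9) / 0.002714 = 1.355062/0.002714 ≈ 499.3.

μ₀ = 499.3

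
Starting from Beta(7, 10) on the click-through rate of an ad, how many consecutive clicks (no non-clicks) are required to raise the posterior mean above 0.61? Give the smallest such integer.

k = 9

After k clicks and 0 non-clicks the posterior is Beta(7+k, 10), with mean (7+k)/(7+10+k).
Set (7+k)/(17+k) > 0.61 and solve: k > (0.61·17 − 7)/(1 − 0.61) = 8.641.
The smallest integer exceeding 8.641 is 9, and checking k=9: (16)/(26) = 0.6154 > 0.61.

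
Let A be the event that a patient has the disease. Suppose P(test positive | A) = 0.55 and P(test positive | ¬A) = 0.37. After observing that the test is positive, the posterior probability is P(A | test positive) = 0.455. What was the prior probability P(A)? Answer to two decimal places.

P(A) = 0.36

In odds form, posterior odds = prior odds × likelihood ratio, so prior odds = posterior odds ÷ LR.
Posterior odds = 0.455/(1−0.455) = 0.8349. LR = 0.55/0.37 = 1.4865.
Prior odds = 0.8349/1.4865 = 0.5617, so P(A) = 0.5617/(1+0.5617) ≈ 0.36.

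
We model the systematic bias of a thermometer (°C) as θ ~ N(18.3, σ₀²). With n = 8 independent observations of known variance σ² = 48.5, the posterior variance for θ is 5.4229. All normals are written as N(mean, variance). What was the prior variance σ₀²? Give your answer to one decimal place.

For the Normal–Normal model with known σ², precisions add: τ_n = τ₀ + n/σ².
So 1/σ₀² = 1/5.4229 − 8/48.5 = 0.184403 − 0.164948 = 0.019455.
Hence σ₀² = 1/0.019455 ≈ 51.4.

σ₀² = 51.4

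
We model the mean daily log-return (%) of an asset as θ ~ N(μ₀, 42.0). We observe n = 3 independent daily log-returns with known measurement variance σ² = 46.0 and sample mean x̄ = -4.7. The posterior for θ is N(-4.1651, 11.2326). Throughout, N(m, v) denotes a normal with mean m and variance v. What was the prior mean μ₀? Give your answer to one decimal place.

μ₀ = -2.7

The posterior mean is a precision-weighted average: μ_n = (τ₀μ₀ + τ_data·x̄)/(τ₀+τ_data), with τ₀=1/σ₀² and τ_data=n/σ².
Here τ₀ = 1/42.0 = 0.023810 and τ_data = 3/46.0 = 0.065217, so τ_n = 0.089027.
Rearranging for μ₀: μ₀ = (μ_n·τ_n − τ_data·x̄)/τ₀ = (-4.1651·0.089027 − 0.065217·-4.7) / 0.023810 = -0.064286/0.023810 ≈ -2.7.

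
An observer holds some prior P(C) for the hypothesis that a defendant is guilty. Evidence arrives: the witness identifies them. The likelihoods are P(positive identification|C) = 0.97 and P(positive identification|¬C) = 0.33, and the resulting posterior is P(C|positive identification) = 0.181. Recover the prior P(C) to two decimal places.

P(C) = 0.07

Bayes' rule in odds form gives O(C|E) = O(C)·[P(E|C)/P(E|¬C)], hence O(C) = O(C|E)/LR.
Posterior odds = 0.181/(1−0.181) = 0.2210. LR = 0.97/0.33 = 2.9394.
Prior odds = 0.2210/2.9394 = 0.0752, so P(C) = 0.0752/(1+0.0752) ≈ 0.07.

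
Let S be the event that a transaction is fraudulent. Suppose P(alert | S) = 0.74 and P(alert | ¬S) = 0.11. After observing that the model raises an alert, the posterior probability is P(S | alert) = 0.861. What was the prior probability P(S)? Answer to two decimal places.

In odds form, posterior odds = prior odds × likelihood ratio, so prior odds = posterior odds ÷ LR.
Posterior odds = 0.861/(1−0.861) = 6.1942. LR = 0.74/0.11 = 6.7273.
Prior odds = 6.1942/6.7273 = 0.9208, so P(S) = 0.9208/(1+0.9208) ≈ 0.48.

P(S) = 0.48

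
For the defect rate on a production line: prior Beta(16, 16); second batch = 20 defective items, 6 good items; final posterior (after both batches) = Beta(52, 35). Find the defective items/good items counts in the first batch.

16 defective items and 13 good items

Because Beta–binomial updating is additive in the counts, the combined data contributed (α_post−α_prior, β_post−β_prior) successes and failures.
Total across both batches: 52−16=36 defective items, 35−16=19 good items.
Subtract the second batch: 36−20=16 defective items and 19−6=13 good items.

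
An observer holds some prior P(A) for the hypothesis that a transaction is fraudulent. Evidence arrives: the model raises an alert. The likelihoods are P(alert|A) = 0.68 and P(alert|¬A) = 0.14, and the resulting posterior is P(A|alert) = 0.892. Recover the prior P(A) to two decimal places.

In odds form, posterior odds = prior odds × likelihood ratio, so prior odds = posterior odds ÷ LR.
Posterior odds = 0.892/(1−0.892) = 8.2593. LR = 0.68/0.14 = 4.8571.
Prior odds = 8.2593/4.8571 = 1.7005, so P(A) = 1.7005/(1+1.7005) ≈ 0.63.

P(A) = 0.63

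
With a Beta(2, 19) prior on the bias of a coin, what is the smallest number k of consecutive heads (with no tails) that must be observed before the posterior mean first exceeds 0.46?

After k heads and 0 tails the posterior is Beta(2+k, 19), with mean (2+k)/(2+19+k).
Set (2+k)/(21+k) > 0.46 and solve: k > (0.46·21 − 2)/(1 − 0.46) = 14.185.
The smallest integer exceeding 14.185 is 15.

k = 15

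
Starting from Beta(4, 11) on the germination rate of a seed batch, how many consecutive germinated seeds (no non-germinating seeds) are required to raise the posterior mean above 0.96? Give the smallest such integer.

After k germinated seeds and 0 non-germinating seeds the posterior is Beta(4+k, 11), with mean (4+k)/(4+11+k).
Set (4+k)/(15+k) > 0.96 and solve: k > (0.96·15 − 4)/(1 − 0.96) = 260.000.
The smallest integer exceeding 260.000 is 261.

k = 261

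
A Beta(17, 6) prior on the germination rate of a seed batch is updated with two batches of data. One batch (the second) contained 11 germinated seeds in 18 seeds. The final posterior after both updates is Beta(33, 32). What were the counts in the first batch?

Sequential conjugate updates are equivalent to a single update on the pooled data, so total successes = posterior α − prior α and total failures = posterior β − prior β.
Total across both batches: 33−17=16 germinated seeds, 32−6=26 non-germinating seeds.
Subtract the second batch: 16−11=5 germinated seeds and 26−7=19 non-germinating seeds.

5 germinated seeds and 19 non-germinating seeds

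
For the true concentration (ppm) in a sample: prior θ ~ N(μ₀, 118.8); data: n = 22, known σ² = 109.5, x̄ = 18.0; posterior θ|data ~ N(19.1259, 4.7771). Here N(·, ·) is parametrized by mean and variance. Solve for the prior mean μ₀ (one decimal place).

μ₀ = 46.0

The posterior mean is a precision-weighted average: μ_n = (τ₀μ₀ + τ_data·x̄)/(τ₀+τ_data), with τ₀=1/σ₀² and τ_data=n/σ².
Here τ₀ = 1/118.8 = 0.008418 and τ_data = 22/109.5 = 0.200913, so τ_n = 0.209331.
Rearranging for μ₀: μ₀ = (μ_n·τ_n − τ_data·x̄)/τ₀ = (19.1259·0.209331 − 0.200913·18.0) / 0.008418 = 0.387210/0.008418 ≈ 46.0.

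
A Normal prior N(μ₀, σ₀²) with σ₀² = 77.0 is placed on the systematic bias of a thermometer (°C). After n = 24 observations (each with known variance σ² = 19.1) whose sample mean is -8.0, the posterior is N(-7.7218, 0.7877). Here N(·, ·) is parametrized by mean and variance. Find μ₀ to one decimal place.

With known observation variance, the Normal–Normal posterior has precision τ_n = τ₀ + n/σ² and mean μ_n = (τ₀μ₀ + (n/σ²)x̄)/τ_n.
Here τ₀ = 1/77.0 = 0.012987 and τ_data = 24/19.1 = 1.256545, so τ_n = 1.269532.
Rearranging for μ₀: μ₀ = (μ_n·τ_n − τ_data·x̄)/τ₀ = (-7.7218·1.269532 − 1.256545·-8.0) / 0.012987 = 0.249288/0.012987 ≈ 19.2.

μ₀ = 19.2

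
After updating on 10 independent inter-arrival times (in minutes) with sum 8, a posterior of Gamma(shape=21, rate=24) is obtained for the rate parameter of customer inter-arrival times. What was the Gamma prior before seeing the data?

For an exponential likelihood with a Gamma(α, β) prior on the rate, n observations with total T give posterior Gamma(α+n, β+T).
So α = 21 − 10 = 11 and β = 24 − 8 = 16.

Gamma(shape=11, rate=16)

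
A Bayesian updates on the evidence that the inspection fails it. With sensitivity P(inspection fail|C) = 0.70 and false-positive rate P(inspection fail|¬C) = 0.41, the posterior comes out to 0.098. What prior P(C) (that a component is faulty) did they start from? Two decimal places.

P(C) = 0.06

In odds form, posterior odds = prior odds × likelihood ratio, so prior odds = posterior odds ÷ LR.
Posterior odds = 0.098/(1−0.098) = 0.1086. LR = 0.70/0.41 = 1.7073.
Prior odds = 0.1086/1.7073 = 0.0636, so P(C) = 0.0636/(1+0.0636) ≈ 0.06.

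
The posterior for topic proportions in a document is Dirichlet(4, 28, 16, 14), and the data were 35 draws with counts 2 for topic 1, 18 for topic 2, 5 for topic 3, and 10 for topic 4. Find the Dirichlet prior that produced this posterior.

For a Dirichlet(α) prior with multinomial counts c, the posterior is Dirichlet(α + c) componentwise.
Subtract each count from the matching posterior parameter: 4−2=2, 28−18=10, 16−5=11, 14−10=4.

Dirichlet(2, 10, 11, 4)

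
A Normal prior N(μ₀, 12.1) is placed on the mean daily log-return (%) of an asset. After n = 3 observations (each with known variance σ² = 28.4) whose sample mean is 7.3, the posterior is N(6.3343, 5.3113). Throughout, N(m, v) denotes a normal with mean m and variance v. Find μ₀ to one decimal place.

μ₀ = 5.1

With known observation variance, the Normal–Normal posterior has precision τ_n = τ₀ + n/σ² and mean μ_n = (τ₀μ₀ + (n/σ²)x̄)/τ_n.
Here τ₀ = 1/12.1 = 0.082645 and τ_data = 3/28.4 = 0.105634, so τ_n = 0.188279.
Rearranging for μ₀: μ₀ = (μ_n·τ_n − τ_data·x̄)/τ₀ = (6.3343·0.188279 − 0.105634·7.3) / 0.082645 = 0.421487/0.082645 ≈ 5.1.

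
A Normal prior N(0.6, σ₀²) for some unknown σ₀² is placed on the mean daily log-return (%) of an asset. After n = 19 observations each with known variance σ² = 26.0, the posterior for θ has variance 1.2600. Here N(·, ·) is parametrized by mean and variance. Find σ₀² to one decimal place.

σ₀² = 15.9

Posterior precision equals prior precision plus data precision: 1/σ_n² = 1/σ₀² + n/σ².
So 1/σ₀² = 1/1.2600 − 19/26.0 = 0.793651 − 0.730769 = 0.062882.
Hence σ₀² = 1/0.062882 ≈ 15.9.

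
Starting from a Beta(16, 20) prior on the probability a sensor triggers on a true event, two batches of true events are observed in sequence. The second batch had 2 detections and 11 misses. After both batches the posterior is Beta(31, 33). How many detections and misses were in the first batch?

13 detections and 2 misses

Because Beta–binomial updating is additive in the counts, the combined data contributed (α_post−α_prior, β_post−β_prior) successes and failures.
Total across both batches: 31−16=15 detections, 33−20=13 misses.
Subtract the second batch: 15−2=13 detections and 13−11=2 misses.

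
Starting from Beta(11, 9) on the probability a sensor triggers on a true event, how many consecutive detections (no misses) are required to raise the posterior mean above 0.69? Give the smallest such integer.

k = 10

After k detections and 0 misses the posterior is Beta(11+k, 9), with mean (11+k)/(11+9+k).
Set (11+k)/(20+k) > 0.69 and solve: k > (0.69·20 − 11)/(1 − 0.69) = 9.032.
The smallest integer exceeding 9.032 is 10, and checking k=10: (21)/(30) = 0.7000 > 0.69.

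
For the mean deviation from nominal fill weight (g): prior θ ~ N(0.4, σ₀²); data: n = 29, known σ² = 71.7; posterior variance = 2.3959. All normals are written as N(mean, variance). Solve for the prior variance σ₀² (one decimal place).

σ₀² = 77.4

For the Normal–Normal model with known σ², precisions add: τ_n = τ₀ + n/σ².
So 1/σ₀² = 1/2.3959 − 29/71.7 = 0.417380 − 0.404463 = 0.012917.
Hence σ₀² = 1/0.012917 ≈ 77.4.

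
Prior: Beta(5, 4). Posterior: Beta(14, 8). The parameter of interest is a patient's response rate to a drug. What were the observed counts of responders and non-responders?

A Beta(a, b) prior with s successes and f failures in binomial data gives a Beta(a+s, b+f) posterior.
Match parameters: s=14−5=9, f=8−4=4.

9 responders and 4 non-responders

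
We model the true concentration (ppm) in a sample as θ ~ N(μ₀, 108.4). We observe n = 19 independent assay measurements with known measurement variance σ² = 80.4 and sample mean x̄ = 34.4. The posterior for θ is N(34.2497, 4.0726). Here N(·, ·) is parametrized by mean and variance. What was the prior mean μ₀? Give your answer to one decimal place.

The posterior mean is a precision-weighted average: μ_n = (τ₀μ₀ + τ_data·x̄)/(τ₀+τ_data), with τ₀=1/σ₀² and τ_data=n/σ².
Here τ₀ = 1/108.4 = 0.009225 and τ_data = 19/80.4 = 0.236318, so τ_n = 0.245543.
Rearranging for μ₀: μ₀ = (μ_n·τ_n − τ_data·x̄)/τ₀ = (34.2497·0.245543 − 0.236318·34.4) / 0.009225 = 0.280435/0.009225 ≈ 30.4.

μ₀ = 30.4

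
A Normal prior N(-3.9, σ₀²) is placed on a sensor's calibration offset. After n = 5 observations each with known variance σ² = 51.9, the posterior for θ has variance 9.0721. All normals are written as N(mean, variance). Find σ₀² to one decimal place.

Posterior precision equals prior precision plus data precision: 1/σ_n² = 1/σ₀² + n/σ².
So 1/σ₀² = 1/9.0721 − 5/51.9 = 0.110228 − 0.096339 = 0.013889.
Hence σ₀² = 1/0.013889 ≈ 72.0.

σ₀² = 72.0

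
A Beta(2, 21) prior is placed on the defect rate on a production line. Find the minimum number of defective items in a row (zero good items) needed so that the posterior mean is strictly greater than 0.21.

After k defective items and 0 good items the posterior is Beta(2+k, 21), with mean (2+k)/(2+21+k).
Set (2+k)/(23+k) > 0.21 and solve: k > (0.21·23 − 2)/(1 − 0.21) = 3.582.
The smallest integer exceeding 3.582 is 4.

k = 4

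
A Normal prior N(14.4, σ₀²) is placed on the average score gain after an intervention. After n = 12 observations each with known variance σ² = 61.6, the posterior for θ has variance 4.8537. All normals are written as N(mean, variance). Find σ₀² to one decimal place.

For the Normal–Normal model with known σ², precisions add: τ_n = τ₀ + n/σ².
So 1/σ₀² = 1/4.8537 − 12/61.6 = 0.206028 − 0.194805 = 0.011223.
Hence σ₀² = 1/0.011223 ≈ 89.1.

σ₀² = 89.1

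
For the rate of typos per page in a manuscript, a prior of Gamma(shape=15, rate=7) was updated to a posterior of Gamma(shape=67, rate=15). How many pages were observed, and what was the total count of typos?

n = 8 pages with total 52 typos

A Gamma(α, β) prior (rate parametrization) on a Poisson rate with n observations summing to S gives posterior Gamma(α+S, β+n).
Matching: Σxᵢ = 67 − 15 = 52 and n = 15 − 7 = 8.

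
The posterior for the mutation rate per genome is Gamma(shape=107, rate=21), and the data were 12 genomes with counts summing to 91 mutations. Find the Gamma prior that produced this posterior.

A Gamma(α, β) prior (rate parametrization) on a Poisson rate with n observations summing to S gives posterior Gamma(α+S, β+n).
So α = 107 − 91 = 16 and β = 21 − 12 = 9.

Gamma(shape=16, rate=9)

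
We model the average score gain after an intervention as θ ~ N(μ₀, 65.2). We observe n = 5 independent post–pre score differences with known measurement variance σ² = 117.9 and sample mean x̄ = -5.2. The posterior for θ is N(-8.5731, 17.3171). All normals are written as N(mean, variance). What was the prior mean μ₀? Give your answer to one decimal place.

μ₀ = -17.9

The posterior mean is a precision-weighted average: μ_n = (τ₀μ₀ + τ_data·x̄)/(τ₀+τ_data), with τ₀=1/σ₀² and τ_data=n/σ².
Here τ₀ = 1/65.2 = 0.015337 and τ_data = 5/117.9 = 0.042409, so τ_n = 0.057746.
Rearranging for μ₀: μ₀ = (μ_n·τ_n − τ_data·x̄)/τ₀ = (-8.5731·0.057746 − 0.042409·-5.2) / 0.015337 = -0.274535/0.015337 ≈ -17.9.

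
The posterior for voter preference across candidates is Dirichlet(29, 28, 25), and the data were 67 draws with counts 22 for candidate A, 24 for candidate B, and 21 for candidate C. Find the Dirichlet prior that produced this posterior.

For a Dirichlet(α) prior with multinomial counts c, the posterior is Dirichlet(α + c) componentwise.
Subtract each count from the matching posterior parameter: 29−22=7, 28−24=4, 25−21=4.

Dirichlet(7, 4, 4)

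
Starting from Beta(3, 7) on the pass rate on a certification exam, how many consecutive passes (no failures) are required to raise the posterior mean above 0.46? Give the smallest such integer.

k = 3

After k passes and 0 failures the posterior is Beta(3+k, 7), with mean (3+k)/(3+7+k).
Set (3+k)/(10+k) > 0.46 and solve: k > (0.46·10 − 3)/(1 − 0.46) = 2.963.
The smallest integer exceeding 2.963 is 3, and checking k=3: (6)/(13) = 0.4615 > 0.46.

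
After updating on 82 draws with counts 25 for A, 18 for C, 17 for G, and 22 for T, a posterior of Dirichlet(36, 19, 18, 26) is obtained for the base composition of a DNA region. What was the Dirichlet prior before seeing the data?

Dirichlet(11, 1, 1, 4)

For a Dirichlet(α) prior with multinomial counts c, the posterior is Dirichlet(α + c) componentwise.
Subtract each count from the matching posterior parameter: 36−25=11, 19−18=1, 18−17=1, 26−22=4.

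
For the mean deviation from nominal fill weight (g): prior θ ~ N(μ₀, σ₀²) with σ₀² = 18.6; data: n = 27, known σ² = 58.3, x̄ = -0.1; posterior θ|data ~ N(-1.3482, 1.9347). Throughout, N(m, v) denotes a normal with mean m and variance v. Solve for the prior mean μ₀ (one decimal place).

μ₀ = -12.1

With known observation variance, the Normal–Normal posterior has precision τ_n = τ₀ + n/σ² and mean μ_n = (τ₀μ₀ + (n/σ²)x̄)/τ_n.
Here τ₀ = 1/18.6 = 0.053763 and τ_data = 27/58.3 = 0.463122, so τ_n = 0.516885.
Rearranging for μ₀: μ₀ = (μ_n·τ_n − τ_data·x̄)/τ₀ = (-1.3482·0.516885 − 0.463122·-0.1) / 0.053763 = -0.650552/0.053763 ≈ -12.1.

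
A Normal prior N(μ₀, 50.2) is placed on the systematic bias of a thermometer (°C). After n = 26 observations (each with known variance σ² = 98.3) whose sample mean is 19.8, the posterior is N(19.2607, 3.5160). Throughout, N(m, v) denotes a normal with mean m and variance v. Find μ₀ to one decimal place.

μ₀ = 12.1

With known observation variance, the Normal–Normal posterior has precision τ_n = τ₀ + n/σ² and mean μ_n = (τ₀μ₀ + (n/σ²)x̄)/τ_n.
Here τ₀ = 1/50.2 = 0.019920 and τ_data = 26/98.3 = 0.264496, so τ_n = 0.284416.
Rearranging for μ₀: μ₀ = (μ_n·τ_n − τ_data·x̄)/τ₀ = (19.2607·0.284416 − 0.264496·19.8) / 0.019920 = 0.241030/0.019920 ≈ 12.1.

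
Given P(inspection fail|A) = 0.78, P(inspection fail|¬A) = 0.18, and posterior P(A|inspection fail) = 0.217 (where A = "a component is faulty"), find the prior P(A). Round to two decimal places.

P(A) = 0.06

In odds form, posterior odds = prior odds × likelihood ratio, so prior odds = posterior odds ÷ LR.
Posterior odds = 0.217/(1−0.217) = 0.2771. LR = 0.78/0.18 = 4.3333.
Prior odds = 0.2771/4.3333 = 0.0639, so P(A) = 0.0639/(1+0.0639) ≈ 0.06.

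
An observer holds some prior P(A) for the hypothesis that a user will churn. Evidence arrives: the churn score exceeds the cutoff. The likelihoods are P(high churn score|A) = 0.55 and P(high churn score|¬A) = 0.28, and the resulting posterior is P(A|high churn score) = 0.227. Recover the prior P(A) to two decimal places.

P(A) = 0.13

In odds form, posterior odds = prior odds × likelihood ratio, so prior odds = posterior odds ÷ LR.
Posterior odds = 0.227/(1−0.227) = 0.2937. LR = 0.55/0.28 = 1.9643.
Prior odds = 0.2937/1.9643 = 0.1495, so P(A) = 0.1495/(1+0.1495) ≈ 0.13.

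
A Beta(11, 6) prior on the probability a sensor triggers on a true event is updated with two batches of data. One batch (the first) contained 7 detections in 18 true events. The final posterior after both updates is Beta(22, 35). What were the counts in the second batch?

4 detections and 18 misses

Sequential conjugate updates are equivalent to a single update on the pooled data, so total successes = posterior α − prior α and total failures = posterior β − prior β.
Total across both batches: 22−11=11 detections, 35−6=29 misses.
Subtract the first batch: 11−7=4 detections and 29−11=18 misses.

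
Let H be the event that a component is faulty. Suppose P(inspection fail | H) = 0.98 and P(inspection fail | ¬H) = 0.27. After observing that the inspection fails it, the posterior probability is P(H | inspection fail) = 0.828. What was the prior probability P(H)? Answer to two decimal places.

P(H) = 0.57

In odds form, posterior odds = prior odds × likelihood ratio, so prior odds = posterior odds ÷ LR.
Posterior odds = 0.828/(1−0.828) = 4.8140. LR = 0.98/0.27 = 3.6296.
Prior odds = 4.8140/3.6296 = 1.3263, so P(H) = 1.3263/(1+1.3263) ≈ 0.57.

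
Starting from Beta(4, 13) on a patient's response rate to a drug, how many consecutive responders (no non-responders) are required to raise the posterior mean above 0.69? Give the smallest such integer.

After k responders and 0 non-responders the posterior is Beta(4+k, 13), with mean (4+k)/(4+13+k).
Set (4+k)/(17+k) > 0.69 and solve: k > (0.69·17 − 4)/(1 − 0.69) = 24.935.
The smallest integer exceeding 24.935 is 25, and checking k=25: (29)/(42) = 0.6905 > 0.69.

k = 25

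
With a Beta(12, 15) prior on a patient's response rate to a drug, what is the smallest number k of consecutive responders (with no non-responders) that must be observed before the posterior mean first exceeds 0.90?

k = 124

After k responders and 0 non-responders the posterior is Beta(12+k, 15), with mean (12+k)/(12+15+k).
Set (12+k)/(27+k) > 0.90 and solve: k > (0.90·27 − 12)/(1 − 0.90) = 123.000.
The smallest integer exceeding 123.000 is 124.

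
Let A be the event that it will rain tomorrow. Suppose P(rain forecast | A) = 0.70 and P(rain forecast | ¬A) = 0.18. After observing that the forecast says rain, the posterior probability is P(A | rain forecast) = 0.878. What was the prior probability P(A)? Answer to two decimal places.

P(A) = 0.65

In odds form, posterior odds = prior odds × likelihood ratio, so prior odds = posterior odds ÷ LR.
Posterior odds = 0.878/(1−0.878) = 7.1967. LR = 0.70/0.18 = 3.8889.
Prior odds = 7.1967/3.8889 = 1.8506, so P(A) = 1.8506/(1+1.8506) ≈ 0.65.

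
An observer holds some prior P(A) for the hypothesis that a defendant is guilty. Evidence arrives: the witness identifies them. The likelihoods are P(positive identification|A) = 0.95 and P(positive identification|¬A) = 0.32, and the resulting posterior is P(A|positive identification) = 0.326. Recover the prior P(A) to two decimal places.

P(A) = 0.14

Bayes' rule in odds form gives O(A|E) = O(A)·[P(E|A)/P(E|¬A)], hence O(A) = O(A|E)/LR.
Posterior odds = 0.326/(1−0.326) = 0.4837. LR = 0.95/0.32 = 2.9688.
Prior odds = 0.4837/2.9688 = 0.1629, so P(A) = 0.1629/(1+0.1629) ≈ 0.14.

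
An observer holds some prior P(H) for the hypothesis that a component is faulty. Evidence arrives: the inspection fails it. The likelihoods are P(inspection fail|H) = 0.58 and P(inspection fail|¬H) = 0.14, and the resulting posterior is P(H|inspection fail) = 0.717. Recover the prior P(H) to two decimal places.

P(H) = 0.38

Bayes' rule in odds form gives O(H|E) = O(H)·[P(E|H)/P(E|¬H)], hence O(H) = O(H|E)/LR.
Posterior odds = 0.717/(1−0.717) = 2.5336. LR = 0.58/0.14 = 4.1429.
Prior odds = 2.5336/4.1429 = 0.6116, so P(H) = 0.6116/(1+0.6116) ≈ 0.38.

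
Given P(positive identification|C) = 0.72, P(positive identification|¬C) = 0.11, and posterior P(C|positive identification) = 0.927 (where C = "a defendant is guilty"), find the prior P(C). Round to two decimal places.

Bayes' rule in odds form gives O(C|E) = O(C)·[P(E|C)/P(E|¬C)], hence O(C) = O(C|E)/LR.
Posterior odds = 0.927/(1−0.927) = 12.6986. LR = 0.72/0.11 = 6.5455.
Prior odds = 12.6986/6.5455 = 1.9401, so P(C) = 1.9401/(1+1.9401) ≈ 0.66.

P(C) = 0.66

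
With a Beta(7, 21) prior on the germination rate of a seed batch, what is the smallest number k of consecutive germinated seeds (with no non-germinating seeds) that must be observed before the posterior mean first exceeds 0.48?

k = 13

After k germinated seeds and 0 non-germinating seeds the posterior is Beta(7+k, 21), with mean (7+k)/(7+21+k).
Set (7+k)/(28+k) > 0.48 and solve: k > (0.48·28 − 7)/(1 − 0.48) = 12.385.
The smallest integer exceeding 12.385 is 13.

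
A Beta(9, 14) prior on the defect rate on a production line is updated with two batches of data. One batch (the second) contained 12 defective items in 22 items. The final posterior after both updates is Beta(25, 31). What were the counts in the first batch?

4 defective items and 7 good items

Because Beta–binomial updating is additive in the counts, the combined data contributed (α_post−α_prior, β_post−β_prior) successes and failures.
Total across both batches: 25−9=16 defective items, 31−14=17 good items.
Subtract the second batch: 16−12=4 defective items and 17−10=7 good items.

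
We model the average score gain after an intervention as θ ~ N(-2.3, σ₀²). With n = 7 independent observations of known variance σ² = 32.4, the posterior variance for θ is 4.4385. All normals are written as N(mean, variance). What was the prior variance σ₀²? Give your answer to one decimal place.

For the Normal–Normal model with known σ², precisions add: τ_n = τ₀ + n/σ².
So 1/σ₀² = 1/4.4385 − 7/32.4 = 0.225301 − 0.216049 = 0.009252.
Hence σ₀² = 1/0.009252 ≈ 108.1.

σ₀² = 108.1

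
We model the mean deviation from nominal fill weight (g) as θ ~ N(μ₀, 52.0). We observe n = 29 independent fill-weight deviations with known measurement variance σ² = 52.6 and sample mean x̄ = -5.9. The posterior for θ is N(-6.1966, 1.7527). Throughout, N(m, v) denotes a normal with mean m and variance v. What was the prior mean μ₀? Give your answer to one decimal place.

The posterior mean is a precision-weighted average: μ_n = (τ₀μ₀ + τ_data·x̄)/(τ₀+τ_data), with τ₀=1/σ₀² and τ_data=n/σ².
Here τ₀ = 1/52.0 = 0.019231 and τ_data = 29/52.6 = 0.551331, so τ_n = 0.570562.
Rearranging for μ₀: μ₀ = (μ_n·τ_n − τ_data·x̄)/τ₀ = (-6.1966·0.570562 − 0.551331·-5.9) / 0.019231 = -0.282692/0.019231 ≈ -14.7.

μ₀ = -14.7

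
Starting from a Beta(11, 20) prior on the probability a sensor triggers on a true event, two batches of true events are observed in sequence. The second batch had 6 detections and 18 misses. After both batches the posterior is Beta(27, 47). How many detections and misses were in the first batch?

Sequential conjugate updates are equivalent to a single update on the pooled data, so total successes = posterior α − prior α and total failures = posterior β − prior β.
Total across both batches: 27−11=16 detections, 47−20=27 misses.
Subtract the second batch: 16−6=10 detections and 27−18=9 misses.

10 detections and 9 misses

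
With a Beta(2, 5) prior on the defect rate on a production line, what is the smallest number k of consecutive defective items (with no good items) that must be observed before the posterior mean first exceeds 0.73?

After k defective items and 0 good items the posterior is Beta(2+k, 5), with mean (2+k)/(2+5+k).
Set (2+k)/(7+k) > 0.73 and solve: k > (0.73·7 − 2)/(1 − 0.73) = 11.519.
The smallest integer exceeding 11.519 is 12.

k = 12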